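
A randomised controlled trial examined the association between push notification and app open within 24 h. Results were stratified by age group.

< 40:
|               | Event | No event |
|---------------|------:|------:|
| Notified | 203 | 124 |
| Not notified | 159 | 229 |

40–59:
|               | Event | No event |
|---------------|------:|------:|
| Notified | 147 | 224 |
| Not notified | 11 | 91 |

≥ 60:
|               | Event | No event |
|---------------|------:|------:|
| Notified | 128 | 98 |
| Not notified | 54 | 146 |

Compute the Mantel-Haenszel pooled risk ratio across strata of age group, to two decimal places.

RR_MH = Σ(aᵢ·n₀ᵢ/nᵢ) / Σ(cᵢ·n₁ᵢ/nᵢ), with n₁ᵢ = aᵢ+bᵢ (exposed), n₀ᵢ = cᵢ+dᵢ (unexposed), nᵢ = n₁ᵢ+n₀ᵢ.
Stratum 1 (< 40): n₁ = 327, n₀ = 388, n = 715; a·n₀/n = 203·388/715 = 110.1594; c·n₁/n = 159·327/715 = 72.7175
Stratum 2 (40–59): n₁ = 371, n₀ = 102, n = 473; a·n₀/n = 147·102/473 = 31.6998; c·n₁/n = 11·371/473 = 8.6279
Stratum 3 (≥ 60): n₁ = 226, n₀ = 200, n = 426; a·n₀/n = 128·200/426 = 60.0939; c·n₁/n = 54·226/426 = 28.6479
RR_MH = (110.1594 + 31.6998 + 60.0939) / (72.7175 + 8.6279 + 28.6479) = 201.9531 / 109.9933 = 1.83605

1.84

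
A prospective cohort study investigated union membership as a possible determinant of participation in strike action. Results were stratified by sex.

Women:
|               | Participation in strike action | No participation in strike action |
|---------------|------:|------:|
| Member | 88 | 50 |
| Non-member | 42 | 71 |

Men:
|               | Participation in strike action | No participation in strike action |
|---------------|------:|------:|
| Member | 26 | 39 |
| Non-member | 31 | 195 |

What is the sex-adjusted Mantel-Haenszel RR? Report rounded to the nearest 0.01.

RR_MH = Σ(aᵢ·n₀ᵢ/nᵢ) / Σ(cᵢ·n₁ᵢ/nᵢ), with n₁ᵢ = aᵢ+bᵢ (exposed), n₀ᵢ = cᵢ+dᵢ (unexposed), nᵢ = n₁ᵢ+n₀ᵢ.
Stratum 1 (Women): n₁ = 138, n₀ = 113, n = 251; a·n₀/n = 88·113/251 = 39.6175; c·n₁/n = 42·138/251 = 23.0916
Stratum 2 (Men): n₁ = 65, n₀ = 226, n = 291; a·n₀/n = 26·226/291 = 20.1924; c·n₁/n = 31·65/291 = 6.9244
RR_MH = (39.6175 + 20.1924) / (23.0916 + 6.9244) = 59.8100 / 30.0160 = 1.99260

1.99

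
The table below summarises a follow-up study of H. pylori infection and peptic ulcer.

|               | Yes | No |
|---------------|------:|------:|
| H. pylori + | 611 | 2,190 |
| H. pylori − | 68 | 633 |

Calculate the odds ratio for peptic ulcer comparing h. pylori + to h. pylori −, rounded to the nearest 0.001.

2.597

Cells: a = 611, b = 2190, c = 68, d = 633.
OR = (a·d)/(b·c) = (611 × 633) / (2190 × 68) = 386763 / 148920 = 2.59712
The odds of peptic ulcer are about 2.60 times as high in the h. pylori + group.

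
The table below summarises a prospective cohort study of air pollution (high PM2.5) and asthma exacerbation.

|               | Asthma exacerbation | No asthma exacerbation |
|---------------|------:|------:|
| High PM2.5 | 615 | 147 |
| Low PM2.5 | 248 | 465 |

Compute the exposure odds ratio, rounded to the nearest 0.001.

Cells: a = 615, b = 147, c = 248, d = 465.
OR = (a·d)/(b·c) = (615 × 465) / (147 × 248) = 285975 / 36456 = 7.84439
The odds of asthma exacerbation are about 7.84 times as high in the high pm2.5 group.

7.844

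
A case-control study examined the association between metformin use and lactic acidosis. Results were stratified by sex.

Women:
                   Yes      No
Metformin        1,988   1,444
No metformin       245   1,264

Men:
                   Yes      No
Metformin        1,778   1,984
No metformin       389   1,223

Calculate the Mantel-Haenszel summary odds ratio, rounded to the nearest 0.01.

OR_MH = Σ(aᵢdᵢ/nᵢ) / Σ(bᵢcᵢ/nᵢ), where nᵢ is the stratum total.
Stratum 1 (Women): n = 4941; a·d/n = 1988·1264/4941 = 508.5675; b·c/n = 1444·245/4941 = 71.6009
Stratum 2 (Men): n = 5374; a·d/n = 1778·1223/5374 = 404.6323; b·c/n = 1984·389/5374 = 143.6130
OR_MH = (508.5675 + 404.6323) / (71.6009 + 143.6130) = 913.1998 / 215.2138 = 4.24322

4.24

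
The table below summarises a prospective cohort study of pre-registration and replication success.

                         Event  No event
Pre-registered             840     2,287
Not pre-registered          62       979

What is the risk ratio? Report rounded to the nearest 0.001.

4.510

Cells: a = 840, b = 2287, c = 62, d = 979.
Risk in exposed = 840/3127 = 0.26863; risk in unexposed = 62/1041 = 0.05956.
RR = 0.26863 / 0.05956 = 4.51035
The risk among the exposed is 4.51 times that among the unexposed.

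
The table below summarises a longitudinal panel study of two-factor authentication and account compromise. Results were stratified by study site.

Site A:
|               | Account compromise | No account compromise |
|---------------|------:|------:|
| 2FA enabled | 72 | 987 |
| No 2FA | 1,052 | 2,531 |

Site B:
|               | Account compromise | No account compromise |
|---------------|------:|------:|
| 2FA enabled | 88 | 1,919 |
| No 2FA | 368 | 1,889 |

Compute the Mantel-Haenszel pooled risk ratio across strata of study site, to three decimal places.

RR_MH = Σ(aᵢ·n₀ᵢ/nᵢ) / Σ(cᵢ·n₁ᵢ/nᵢ), with n₁ᵢ = aᵢ+bᵢ (exposed), n₀ᵢ = cᵢ+dᵢ (unexposed), nᵢ = n₁ᵢ+n₀ᵢ.
Stratum 1 (Site A): n₁ = 1059, n₀ = 3583, n = 4642; a·n₀/n = 72·3583/4642 = 55.5743; c·n₁/n = 1052·1059/4642 = 239.9974
Stratum 2 (Site B): n₁ = 2007, n₀ = 2257, n = 4264; a·n₀/n = 88·2257/4264 = 46.5797; c·n₁/n = 368·2007/4264 = 173.2120
RR_MH = (55.5743 + 46.5797) / (239.9974 + 173.2120) = 102.1541 / 413.2094 = 0.24722

0.247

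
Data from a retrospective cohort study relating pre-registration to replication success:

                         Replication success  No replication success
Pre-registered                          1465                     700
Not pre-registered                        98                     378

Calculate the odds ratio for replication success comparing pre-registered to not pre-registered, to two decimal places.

8.07

Cells: a = 1465, b = 700, c = 98, d = 378.
OR = (a·d)/(b·c) = (1465 × 378) / (700 × 98) = 553770 / 68600 = 8.07245
The odds of replication success are about 8.07 times as high in the pre-registered group.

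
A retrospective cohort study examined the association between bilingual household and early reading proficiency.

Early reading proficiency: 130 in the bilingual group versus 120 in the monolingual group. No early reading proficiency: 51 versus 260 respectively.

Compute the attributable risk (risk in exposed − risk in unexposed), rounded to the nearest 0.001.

From the description: a = 130, b = 51, c = 120, d = 260.
Risk in exposed = 130/181 = 0.718232; risk in unexposed = 120/380 = 0.315789.
Risk difference = 0.718232 − 0.315789 = 0.402443

0.402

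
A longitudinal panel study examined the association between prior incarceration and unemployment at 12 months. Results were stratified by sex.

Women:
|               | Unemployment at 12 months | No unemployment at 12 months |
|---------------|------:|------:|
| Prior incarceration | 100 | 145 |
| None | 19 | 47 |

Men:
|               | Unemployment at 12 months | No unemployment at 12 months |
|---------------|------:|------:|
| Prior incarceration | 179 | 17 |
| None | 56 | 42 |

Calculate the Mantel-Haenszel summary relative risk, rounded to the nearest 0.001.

RR_MH = Σ(aᵢ·n₀ᵢ/nᵢ) / Σ(cᵢ·n₁ᵢ/nᵢ), with n₁ᵢ = aᵢ+bᵢ (exposed), n₀ᵢ = cᵢ+dᵢ (unexposed), nᵢ = n₁ᵢ+n₀ᵢ.
Stratum 1 (Women): n₁ = 245, n₀ = 66, n = 311; a·n₀/n = 100·66/311 = 21.2219; c·n₁/n = 19·245/311 = 14.9678
Stratum 2 (Men): n₁ = 196, n₀ = 98, n = 294; a·n₀/n = 179·98/294 = 59.6667; c·n₁/n = 56·196/294 = 37.3333
RR_MH = (21.2219 + 59.6667) / (14.9678 + 37.3333) = 80.8885 / 52.3012 = 1.54659

1.547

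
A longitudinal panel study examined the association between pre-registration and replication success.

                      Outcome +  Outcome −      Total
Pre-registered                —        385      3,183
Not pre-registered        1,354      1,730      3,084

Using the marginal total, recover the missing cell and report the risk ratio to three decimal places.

The missing cell is in the exposed row: 3183 − 385 = 2798.
So a = 2798, b = 385, c = 1354, d = 1730.
RR = [a/(a+b)] / [c/(c+d)] = (2798/3183) / (1354/3084) = 0.87904/0.43904 = 2.00220

2.002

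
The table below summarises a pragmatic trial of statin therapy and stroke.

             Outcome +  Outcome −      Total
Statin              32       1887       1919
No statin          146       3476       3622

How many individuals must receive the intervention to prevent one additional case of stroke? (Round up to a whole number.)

Risk in treated group = 32/1919 = 0.01668; risk in control = 146/3622 = 0.04031.
Absolute risk reduction = 0.04031 − 0.01668 = 0.02363
NNT = 1 / ARR = 1 / 0.02363 = 42.312 → round up → 43

43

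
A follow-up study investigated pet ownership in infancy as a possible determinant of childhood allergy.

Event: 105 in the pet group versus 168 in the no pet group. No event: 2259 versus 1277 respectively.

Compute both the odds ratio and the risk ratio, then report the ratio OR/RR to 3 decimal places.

From the description: a = 105, b = 2259, c = 168, d = 1277.
OR = (105·1277)/(2259·168) = 134085/379512 = 0.35331
Risk in exposed = 105/2364 = 0.04442; risk in unexposed = 168/1445 = 0.11626; RR = 0.38203
OR/RR = 0.35331 / 0.38203 = 0.92481
The outcome is not rare, so the OR lies further from 1 than the RR.

0.925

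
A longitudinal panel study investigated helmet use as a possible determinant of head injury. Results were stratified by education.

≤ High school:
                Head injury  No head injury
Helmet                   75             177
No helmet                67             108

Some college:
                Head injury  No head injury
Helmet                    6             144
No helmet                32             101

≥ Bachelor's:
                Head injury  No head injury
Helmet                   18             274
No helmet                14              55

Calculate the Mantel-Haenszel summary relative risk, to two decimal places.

0.55

RR_MH = Σ(aᵢ·n₀ᵢ/nᵢ) / Σ(cᵢ·n₁ᵢ/nᵢ), with n₁ᵢ = aᵢ+bᵢ (exposed), n₀ᵢ = cᵢ+dᵢ (unexposed), nᵢ = n₁ᵢ+n₀ᵢ.
Stratum 1 (≤ High school): n₁ = 252, n₀ = 175, n = 427; a·n₀/n = 75·175/427 = 30.7377; c·n₁/n = 67·252/427 = 39.5410
Stratum 2 (Some college): n₁ = 150, n₀ = 133, n = 283; a·n₀/n = 6·133/283 = 2.8198; c·n₁/n = 32·150/283 = 16.9611
Stratum 3 (≥ Bachelor's): n₁ = 292, n₀ = 69, n = 361; a·n₀/n = 18·69/361 = 3.4404; c·n₁/n = 14·292/361 = 11.3241
RR_MH = (30.7377 + 2.8198 + 3.4404) / (39.5410 + 16.9611 + 11.3241) = 36.9979 / 67.8262 = 0.54548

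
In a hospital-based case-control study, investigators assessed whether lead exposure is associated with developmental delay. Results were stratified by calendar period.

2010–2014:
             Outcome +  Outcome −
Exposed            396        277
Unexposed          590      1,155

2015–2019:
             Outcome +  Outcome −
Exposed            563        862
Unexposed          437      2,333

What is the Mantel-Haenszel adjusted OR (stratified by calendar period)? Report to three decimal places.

OR_MH = Σ(aᵢdᵢ/nᵢ) / Σ(bᵢcᵢ/nᵢ), where nᵢ is the stratum total.
Stratum 1 (2010–2014): n = 2418; a·d/n = 396·1155/2418 = 189.1563; b·c/n = 277·590/2418 = 67.5889
Stratum 2 (2015–2019): n = 4195; a·d/n = 563·2333/4195 = 313.1058; b·c/n = 862·437/4195 = 89.7959
OR_MH = (189.1563 + 313.1058) / (67.5889 + 89.7959) = 502.2622 / 157.3849 = 3.19130

3.191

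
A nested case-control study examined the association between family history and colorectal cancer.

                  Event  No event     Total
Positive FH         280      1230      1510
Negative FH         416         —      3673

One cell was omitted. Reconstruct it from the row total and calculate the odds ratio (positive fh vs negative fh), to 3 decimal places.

The missing cell is in the unexposed row: 3673 − 416 = 3257.
So a = 280, b = 1230, c = 416, d = 3257.
OR = (a·d)/(b·c) = (280 × 3257) / (1230 × 416) = 911960 / 511680 = 1.78229

1.782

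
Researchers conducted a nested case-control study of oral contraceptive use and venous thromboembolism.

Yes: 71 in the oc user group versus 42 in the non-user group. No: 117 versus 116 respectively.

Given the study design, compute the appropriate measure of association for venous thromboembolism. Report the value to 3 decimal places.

1.676

From the description: a = 71, b = 117, c = 42, d = 116.
This is a nested case-control study: participants were sampled on outcome status, so risks in the source population cannot be estimated directly — relative risk is not valid here. The odds ratio is the appropriate measure.
OR = (a·d)/(b·c) = (71 × 116) / (117 × 42) = 8236 / 4914 = 1.67603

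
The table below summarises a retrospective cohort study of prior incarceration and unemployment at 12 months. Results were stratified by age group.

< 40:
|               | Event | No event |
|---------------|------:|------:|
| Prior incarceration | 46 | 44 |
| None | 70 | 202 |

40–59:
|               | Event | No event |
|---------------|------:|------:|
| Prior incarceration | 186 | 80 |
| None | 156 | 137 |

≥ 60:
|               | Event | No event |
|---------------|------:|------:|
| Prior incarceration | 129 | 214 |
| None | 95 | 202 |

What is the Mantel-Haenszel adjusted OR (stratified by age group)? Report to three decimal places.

1.789

OR_MH = Σ(aᵢdᵢ/nᵢ) / Σ(bᵢcᵢ/nᵢ), where nᵢ is the stratum total.
Stratum 1 (< 40): n = 362; a·d/n = 46·202/362 = 25.6685; b·c/n = 44·70/362 = 8.5083
Stratum 2 (40–59): n = 559; a·d/n = 186·137/559 = 45.5850; b·c/n = 80·156/559 = 22.3256
Stratum 3 (≥ 60): n = 640; a·d/n = 129·202/640 = 40.7156; b·c/n = 214·95/640 = 31.7656
OR_MH = (25.6685 + 45.5850 + 40.7156) / (8.5083 + 22.3256 + 31.7656) = 111.9691 / 62.5995 = 1.78866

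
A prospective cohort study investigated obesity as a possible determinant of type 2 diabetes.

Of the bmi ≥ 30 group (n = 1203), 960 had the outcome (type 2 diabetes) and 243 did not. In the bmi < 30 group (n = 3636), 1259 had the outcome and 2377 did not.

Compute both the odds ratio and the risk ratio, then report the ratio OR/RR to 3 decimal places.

From the description: a = 960, b = 243, c = 1259, d = 2377.
OR = (960·2377)/(243·1259) = 2281920/305937 = 7.45879
Risk in exposed = 960/1203 = 0.79800; risk in unexposed = 1259/3636 = 0.34626; RR = 2.30464
OR/RR = 7.45879 / 2.30464 = 3.23642
The outcome is not rare, so the OR lies further from 1 than the RR.

3.236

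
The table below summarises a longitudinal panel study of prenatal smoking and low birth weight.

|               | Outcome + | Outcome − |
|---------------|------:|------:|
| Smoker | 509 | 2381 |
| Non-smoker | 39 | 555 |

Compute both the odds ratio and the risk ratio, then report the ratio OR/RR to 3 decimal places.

Cells: a = 509, b = 2381, c = 39, d = 555.
OR = (509·555)/(2381·39) = 282495/92859 = 3.04219
Risk in exposed = 509/2890 = 0.17612; risk in unexposed = 39/594 = 0.06566; RR = 2.68251
OR/RR = 3.04219 / 2.68251 = 1.13408
The outcome is not rare, so the OR lies further from 1 than the RR.

1.134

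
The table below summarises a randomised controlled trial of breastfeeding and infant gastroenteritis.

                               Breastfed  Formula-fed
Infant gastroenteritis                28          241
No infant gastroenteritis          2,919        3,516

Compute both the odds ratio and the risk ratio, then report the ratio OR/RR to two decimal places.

0.94

Reading the table with exposure as columns: a = 28 (Breastfed, case), b = 2919 (Breastfed, non-case), c = 241 (Formula-fed, case), d = 3516.
OR = (28·3516)/(2919·241) = 98448/703479 = 0.13994
Risk in exposed = 28/2947 = 0.00950; risk in unexposed = 241/3757 = 0.06415; RR = 0.14812
OR/RR = 0.13994 / 0.14812 = 0.94483
The outcome is rare in both groups, so OR ≈ RR (ratio near 1).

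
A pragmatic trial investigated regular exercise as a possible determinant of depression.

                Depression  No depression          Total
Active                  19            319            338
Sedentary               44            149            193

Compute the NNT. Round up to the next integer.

6

Risk in treated group = 19/338 = 0.05621; risk in control = 44/193 = 0.22798.
Absolute risk reduction = 0.22798 − 0.05621 = 0.17177
NNT = 1 / ARR = 1 / 0.17177 = 5.822 → round up → 6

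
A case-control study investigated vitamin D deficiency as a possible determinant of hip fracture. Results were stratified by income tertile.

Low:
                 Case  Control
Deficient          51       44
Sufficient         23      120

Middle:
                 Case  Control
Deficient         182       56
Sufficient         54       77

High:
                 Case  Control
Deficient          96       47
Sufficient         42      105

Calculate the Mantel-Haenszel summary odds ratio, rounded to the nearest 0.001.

5.113

OR_MH = Σ(aᵢdᵢ/nᵢ) / Σ(bᵢcᵢ/nᵢ), where nᵢ is the stratum total.
Stratum 1 (Low): n = 238; a·d/n = 51·120/238 = 25.7143; b·c/n = 44·23/238 = 4.2521
Stratum 2 (Middle): n = 369; a·d/n = 182·77/369 = 37.9783; b·c/n = 56·54/369 = 8.1951
Stratum 3 (High): n = 290; a·d/n = 96·105/290 = 34.7586; b·c/n = 47·42/290 = 6.8069
OR_MH = (25.7143 + 37.9783 + 34.7586) / (4.2521 + 8.1951 + 6.8069) = 98.4512 / 19.2541 = 5.11326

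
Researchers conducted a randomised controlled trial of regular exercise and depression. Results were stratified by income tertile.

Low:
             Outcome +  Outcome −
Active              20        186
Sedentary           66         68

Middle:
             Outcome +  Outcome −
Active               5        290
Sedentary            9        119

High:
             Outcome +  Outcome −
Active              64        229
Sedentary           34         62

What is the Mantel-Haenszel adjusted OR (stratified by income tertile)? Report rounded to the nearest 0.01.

OR_MH = Σ(aᵢdᵢ/nᵢ) / Σ(bᵢcᵢ/nᵢ), where nᵢ is the stratum total.
Stratum 1 (Low): n = 340; a·d/n = 20·68/340 = 4.0000; b·c/n = 186·66/340 = 36.1059
Stratum 2 (Middle): n = 423; a·d/n = 5·119/423 = 1.4066; b·c/n = 290·9/423 = 6.1702
Stratum 3 (High): n = 389; a·d/n = 64·62/389 = 10.2005; b·c/n = 229·34/389 = 20.0154
OR_MH = (4.0000 + 1.4066 + 10.2005) / (36.1059 + 6.1702 + 20.0154) = 15.6071 / 62.2915 = 0.25055

0.25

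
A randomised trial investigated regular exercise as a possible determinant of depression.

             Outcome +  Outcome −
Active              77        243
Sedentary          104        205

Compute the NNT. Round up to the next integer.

11

Risk in treated group = 77/320 = 0.24063; risk in control = 104/309 = 0.33657.
Absolute risk reduction = 0.33657 − 0.24063 = 0.09594
NNT = 1 / ARR = 1 / 0.09594 = 10.423 → round up → 11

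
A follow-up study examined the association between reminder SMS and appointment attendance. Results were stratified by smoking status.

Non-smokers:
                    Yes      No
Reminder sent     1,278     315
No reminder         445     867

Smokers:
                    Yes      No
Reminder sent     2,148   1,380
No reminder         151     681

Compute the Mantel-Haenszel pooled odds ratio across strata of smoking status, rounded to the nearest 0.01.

7.46

OR_MH = Σ(aᵢdᵢ/nᵢ) / Σ(bᵢcᵢ/nᵢ), where nᵢ is the stratum total.
Stratum 1 (Non-smokers): n = 2905; a·d/n = 1278·867/2905 = 381.4203; b·c/n = 315·445/2905 = 48.2530
Stratum 2 (Smokers): n = 4360; a·d/n = 2148·681/4360 = 335.5018; b·c/n = 1380·151/4360 = 47.7936
OR_MH = (381.4203 + 335.5018) / (48.2530 + 47.7936) = 716.9221 / 96.0466 = 7.46432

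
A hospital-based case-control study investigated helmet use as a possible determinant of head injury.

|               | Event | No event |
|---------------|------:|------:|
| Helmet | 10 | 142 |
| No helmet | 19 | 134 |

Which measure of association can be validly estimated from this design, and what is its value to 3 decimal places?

Cells: a = 10, b = 142, c = 19, d = 134.
This is a hospital-based case-control study: participants were sampled on outcome status, so risks in the source population cannot be estimated directly — relative risk is not valid here. The odds ratio is the appropriate measure.
OR = (a·d)/(b·c) = (10 × 134) / (142 × 19) = 1340 / 2698 = 0.49666

0.497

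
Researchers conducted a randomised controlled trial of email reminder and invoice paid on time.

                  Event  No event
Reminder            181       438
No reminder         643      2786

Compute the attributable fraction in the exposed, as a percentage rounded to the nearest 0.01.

Cells: a = 181, b = 438, c = 643, d = 2786.
Risk in exposed = 181/619 = 0.29241; risk in unexposed = 643/3429 = 0.18752.
RR = 0.29241/0.18752 = 1.55935
AR% = (RR − 1)/RR × 100 = (1.55935 − 1)/1.55935 × 100 = 35.8708%

35.87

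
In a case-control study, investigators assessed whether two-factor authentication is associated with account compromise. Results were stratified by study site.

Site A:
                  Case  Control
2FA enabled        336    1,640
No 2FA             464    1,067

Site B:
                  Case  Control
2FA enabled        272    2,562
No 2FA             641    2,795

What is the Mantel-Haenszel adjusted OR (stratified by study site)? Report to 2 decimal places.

0.47

OR_MH = Σ(aᵢdᵢ/nᵢ) / Σ(bᵢcᵢ/nᵢ), where nᵢ is the stratum total.
Stratum 1 (Site A): n = 3507; a·d/n = 336·1067/3507 = 102.2275; b·c/n = 1640·464/3507 = 216.9832
Stratum 2 (Site B): n = 6270; a·d/n = 272·2795/6270 = 121.2504; b·c/n = 2562·641/6270 = 261.9206
OR_MH = (102.2275 + 121.2504) / (216.9832 + 261.9206) = 223.4779 / 478.9038 = 0.46664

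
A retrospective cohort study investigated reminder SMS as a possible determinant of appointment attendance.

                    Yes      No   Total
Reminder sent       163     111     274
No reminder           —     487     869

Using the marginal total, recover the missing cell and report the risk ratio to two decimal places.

The missing cell is in the unexposed row: 869 − 487 = 382.
So a = 163, b = 111, c = 382, d = 487.
RR = [a/(a+b)] / [c/(c+d)] = (163/274) / (382/869) = 0.59489/0.43959 = 1.35330

1.35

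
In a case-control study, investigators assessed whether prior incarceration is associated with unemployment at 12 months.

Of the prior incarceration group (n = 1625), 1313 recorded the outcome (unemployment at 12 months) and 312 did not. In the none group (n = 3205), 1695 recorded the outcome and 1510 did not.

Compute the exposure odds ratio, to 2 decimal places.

3.75

From the description: a = 1313, b = 312, c = 1695, d = 1510.
OR = (a·d)/(b·c) = (1313 × 1510) / (312 × 1695) = 1982630 / 528840 = 3.74902
The odds of unemployment at 12 months are about 3.75 times as high in the prior incarceration group.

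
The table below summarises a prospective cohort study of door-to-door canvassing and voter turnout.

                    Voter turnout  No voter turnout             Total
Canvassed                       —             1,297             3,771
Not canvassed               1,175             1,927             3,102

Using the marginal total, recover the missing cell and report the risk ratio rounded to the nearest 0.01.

1.73

The missing cell is in the exposed row: 3771 − 1297 = 2474.
So a = 2474, b = 1297, c = 1175, d = 1927.
RR = [a/(a+b)] / [c/(c+d)] = (2474/3771) / (1175/3102) = 0.65606/0.37879 = 1.73200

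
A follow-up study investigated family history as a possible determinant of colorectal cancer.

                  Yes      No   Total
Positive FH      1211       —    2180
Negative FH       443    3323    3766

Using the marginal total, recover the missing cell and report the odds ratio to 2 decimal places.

The missing cell is in the exposed row: 2180 − 1211 = 969.
So a = 1211, b = 969, c = 443, d = 3323.
OR = (a·d)/(b·c) = (1211 × 3323) / (969 × 443) = 4024153 / 429267 = 9.37448

9.37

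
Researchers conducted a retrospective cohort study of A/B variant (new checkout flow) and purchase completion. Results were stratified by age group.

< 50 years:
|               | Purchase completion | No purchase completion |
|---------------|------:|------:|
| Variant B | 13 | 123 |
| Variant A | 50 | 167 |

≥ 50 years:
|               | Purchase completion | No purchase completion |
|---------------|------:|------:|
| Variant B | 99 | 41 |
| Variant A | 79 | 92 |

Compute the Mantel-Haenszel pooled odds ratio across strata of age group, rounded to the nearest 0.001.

OR_MH = Σ(aᵢdᵢ/nᵢ) / Σ(bᵢcᵢ/nᵢ), where nᵢ is the stratum total.
Stratum 1 (< 50 years): n = 353; a·d/n = 13·167/353 = 6.1501; b·c/n = 123·50/353 = 17.4221
Stratum 2 (≥ 50 years): n = 311; a·d/n = 99·92/311 = 29.2862; b·c/n = 41·79/311 = 10.4148
OR_MH = (6.1501 + 29.2862) / (17.4221 + 10.4148) = 35.4363 / 27.8369 = 1.27300

1.273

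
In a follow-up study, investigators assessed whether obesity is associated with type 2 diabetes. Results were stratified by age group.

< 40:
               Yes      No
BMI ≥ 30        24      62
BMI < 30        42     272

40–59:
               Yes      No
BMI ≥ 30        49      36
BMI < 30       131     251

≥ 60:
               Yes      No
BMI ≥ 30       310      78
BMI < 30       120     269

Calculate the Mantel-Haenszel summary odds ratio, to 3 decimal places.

OR_MH = Σ(aᵢdᵢ/nᵢ) / Σ(bᵢcᵢ/nᵢ), where nᵢ is the stratum total.
Stratum 1 (< 40): n = 400; a·d/n = 24·272/400 = 16.3200; b·c/n = 62·42/400 = 6.5100
Stratum 2 (40–59): n = 467; a·d/n = 49·251/467 = 26.3362; b·c/n = 36·131/467 = 10.0985
Stratum 3 (≥ 60): n = 777; a·d/n = 310·269/777 = 107.3230; b·c/n = 78·120/777 = 12.0463
OR_MH = (16.3200 + 26.3362 + 107.3230) / (6.5100 + 10.0985 + 12.0463) = 149.9792 / 28.6548 = 5.23399

5.234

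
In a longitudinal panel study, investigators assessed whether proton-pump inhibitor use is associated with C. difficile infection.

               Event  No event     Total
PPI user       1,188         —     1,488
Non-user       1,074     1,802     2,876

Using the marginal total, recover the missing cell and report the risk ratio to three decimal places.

The missing cell is in the exposed row: 1488 − 1188 = 300.
So a = 1188, b = 300, c = 1074, d = 1802.
RR = [a/(a+b)] / [c/(c+d)] = (1188/1488) / (1074/2876) = 0.79839/0.37344 = 2.13795

2.138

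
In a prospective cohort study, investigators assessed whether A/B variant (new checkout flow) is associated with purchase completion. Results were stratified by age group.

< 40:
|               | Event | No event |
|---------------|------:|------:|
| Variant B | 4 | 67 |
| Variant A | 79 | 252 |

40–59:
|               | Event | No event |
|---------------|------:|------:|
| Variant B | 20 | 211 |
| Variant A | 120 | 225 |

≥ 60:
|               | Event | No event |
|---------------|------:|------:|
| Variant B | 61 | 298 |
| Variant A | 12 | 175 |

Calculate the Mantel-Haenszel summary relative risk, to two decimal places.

RR_MH = Σ(aᵢ·n₀ᵢ/nᵢ) / Σ(cᵢ·n₁ᵢ/nᵢ), with n₁ᵢ = aᵢ+bᵢ (exposed), n₀ᵢ = cᵢ+dᵢ (unexposed), nᵢ = n₁ᵢ+n₀ᵢ.
Stratum 1 (< 40): n₁ = 71, n₀ = 331, n = 402; a·n₀/n = 4·331/402 = 3.2935; c·n₁/n = 79·71/402 = 13.9527
Stratum 2 (40–59): n₁ = 231, n₀ = 345, n = 576; a·n₀/n = 20·345/576 = 11.9792; c·n₁/n = 120·231/576 = 48.1250
Stratum 3 (≥ 60): n₁ = 359, n₀ = 187, n = 546; a·n₀/n = 61·187/546 = 20.8919; c·n₁/n = 12·359/546 = 7.8901
RR_MH = (3.2935 + 11.9792 + 20.8919) / (13.9527 + 48.1250 + 7.8901) = 36.1646 / 69.9678 = 0.51688

0.52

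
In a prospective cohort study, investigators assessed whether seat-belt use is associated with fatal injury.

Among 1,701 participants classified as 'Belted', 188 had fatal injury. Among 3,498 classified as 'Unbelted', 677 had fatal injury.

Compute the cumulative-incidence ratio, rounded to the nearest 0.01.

From the description: a = 188, b = 1513, c = 677, d = 2821.
Risk in exposed = 188/1701 = 0.11052; risk in unexposed = 677/3498 = 0.19354.
RR = 0.11052 / 0.19354 = 0.57106
The risk is 43% lower among the exposed than among the unexposed.

0.57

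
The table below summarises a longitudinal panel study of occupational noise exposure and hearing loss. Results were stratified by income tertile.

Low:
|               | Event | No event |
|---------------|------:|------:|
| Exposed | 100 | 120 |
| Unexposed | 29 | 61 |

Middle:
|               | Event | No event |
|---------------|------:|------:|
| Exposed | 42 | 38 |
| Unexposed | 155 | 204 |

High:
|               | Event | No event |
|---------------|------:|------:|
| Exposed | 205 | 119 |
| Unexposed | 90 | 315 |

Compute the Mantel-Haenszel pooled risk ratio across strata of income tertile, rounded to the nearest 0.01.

RR_MH = Σ(aᵢ·n₀ᵢ/nᵢ) / Σ(cᵢ·n₁ᵢ/nᵢ), with n₁ᵢ = aᵢ+bᵢ (exposed), n₀ᵢ = cᵢ+dᵢ (unexposed), nᵢ = n₁ᵢ+n₀ᵢ.
Stratum 1 (Low): n₁ = 220, n₀ = 90, n = 310; a·n₀/n = 100·90/310 = 29.0323; c·n₁/n = 29·220/310 = 20.5806
Stratum 2 (Middle): n₁ = 80, n₀ = 359, n = 439; a·n₀/n = 42·359/439 = 34.3462; c·n₁/n = 155·80/439 = 28.2460
Stratum 3 (High): n₁ = 324, n₀ = 405, n = 729; a·n₀/n = 205·405/729 = 113.8889; c·n₁/n = 90·324/729 = 40.0000
RR_MH = (29.0323 + 34.3462 + 113.8889) / (20.5806 + 28.2460 + 40.0000) = 177.2674 / 88.8267 = 1.99566

2.00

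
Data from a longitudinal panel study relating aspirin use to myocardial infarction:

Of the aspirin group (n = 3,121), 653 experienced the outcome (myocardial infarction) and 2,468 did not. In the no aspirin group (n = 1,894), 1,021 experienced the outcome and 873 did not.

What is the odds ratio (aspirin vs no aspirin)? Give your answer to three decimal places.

0.226

From the description: a = 653, b = 2468, c = 1021, d = 873.
OR = (a·d)/(b·c) = (653 × 873) / (2468 × 1021) = 570069 / 2519828 = 0.22623
Exposure is associated with lower odds of myocardial infarction (OR = 0.23 < 1).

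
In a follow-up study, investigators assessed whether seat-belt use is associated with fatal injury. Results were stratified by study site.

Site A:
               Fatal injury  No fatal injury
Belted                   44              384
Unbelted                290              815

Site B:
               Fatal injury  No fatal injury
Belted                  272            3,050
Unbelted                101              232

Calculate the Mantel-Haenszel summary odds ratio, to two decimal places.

OR_MH = Σ(aᵢdᵢ/nᵢ) / Σ(bᵢcᵢ/nᵢ), where nᵢ is the stratum total.
Stratum 1 (Site A): n = 1533; a·d/n = 44·815/1533 = 23.3920; b·c/n = 384·290/1533 = 72.6419
Stratum 2 (Site B): n = 3655; a·d/n = 272·232/3655 = 17.2651; b·c/n = 3050·101/3655 = 84.2818
OR_MH = (23.3920 + 17.2651) / (72.6419 + 84.2818) = 40.6572 / 156.9237 = 0.25909

0.26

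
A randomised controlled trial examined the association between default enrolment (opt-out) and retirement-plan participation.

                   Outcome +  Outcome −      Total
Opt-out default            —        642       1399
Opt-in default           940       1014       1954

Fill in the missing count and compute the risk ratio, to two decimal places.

1.12

The missing cell is in the exposed row: 1399 − 642 = 757.
So a = 757, b = 642, c = 940, d = 1014.
RR = [a/(a+b)] / [c/(c+d)] = (757/1399) / (940/1954) = 0.54110/0.48106 = 1.12480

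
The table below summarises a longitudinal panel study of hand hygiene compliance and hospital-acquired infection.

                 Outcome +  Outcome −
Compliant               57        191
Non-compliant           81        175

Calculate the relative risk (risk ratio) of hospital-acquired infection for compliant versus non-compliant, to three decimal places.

0.726

Cells: a = 57, b = 191, c = 81, d = 175.
Risk in exposed = 57/248 = 0.22984; risk in unexposed = 81/256 = 0.31641.
RR = 0.22984 / 0.31641 = 0.72640
The risk is 27% lower among the exposed than among the unexposed.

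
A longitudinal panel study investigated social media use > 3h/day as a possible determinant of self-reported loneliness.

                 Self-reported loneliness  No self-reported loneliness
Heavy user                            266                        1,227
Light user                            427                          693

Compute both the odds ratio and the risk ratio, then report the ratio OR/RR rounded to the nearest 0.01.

Cells: a = 266, b = 1227, c = 427, d = 693.
OR = (266·693)/(1227·427) = 184338/523929 = 0.35184
Risk in exposed = 266/1493 = 0.17816; risk in unexposed = 427/1120 = 0.38125; RR = 0.46732
OR/RR = 0.35184 / 0.46732 = 0.75289
The outcome is not rare, so the OR lies further from 1 than the RR.

0.75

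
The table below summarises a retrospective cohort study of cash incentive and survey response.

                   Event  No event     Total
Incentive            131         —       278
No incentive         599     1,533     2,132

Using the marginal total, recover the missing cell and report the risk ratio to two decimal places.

1.68

The missing cell is in the exposed row: 278 − 131 = 147.
So a = 131, b = 147, c = 599, d = 1533.
RR = [a/(a+b)] / [c/(c+d)] = (131/278) / (599/2132) = 0.47122/0.28096 = 1.67721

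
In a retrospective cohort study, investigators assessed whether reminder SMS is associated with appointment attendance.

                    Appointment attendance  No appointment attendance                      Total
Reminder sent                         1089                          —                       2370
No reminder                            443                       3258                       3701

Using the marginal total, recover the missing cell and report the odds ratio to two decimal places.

The missing cell is in the exposed row: 2370 − 1089 = 1281.
So a = 1089, b = 1281, c = 443, d = 3258.
OR = (a·d)/(b·c) = (1089 × 3258) / (1281 × 443) = 3547962 / 567483 = 6.25210

6.25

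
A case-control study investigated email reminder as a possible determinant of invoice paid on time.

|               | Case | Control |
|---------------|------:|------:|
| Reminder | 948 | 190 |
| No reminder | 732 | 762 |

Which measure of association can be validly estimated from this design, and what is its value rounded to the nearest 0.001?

5.194

Cells: a = 948, b = 190, c = 732, d = 762.
This is a case-control study: participants were sampled on outcome status, so risks in the source population cannot be estimated directly — relative risk is not valid here. The odds ratio is the appropriate measure.
OR = (a·d)/(b·c) = (948 × 762) / (190 × 732) = 722376 / 139080 = 5.19396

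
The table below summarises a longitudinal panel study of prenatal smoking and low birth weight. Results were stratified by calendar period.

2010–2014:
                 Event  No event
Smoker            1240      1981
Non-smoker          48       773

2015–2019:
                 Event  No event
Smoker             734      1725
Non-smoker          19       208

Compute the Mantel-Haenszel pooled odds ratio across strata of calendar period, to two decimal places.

8.23

OR_MH = Σ(aᵢdᵢ/nᵢ) / Σ(bᵢcᵢ/nᵢ), where nᵢ is the stratum total.
Stratum 1 (2010–2014): n = 4042; a·d/n = 1240·773/4042 = 237.1400; b·c/n = 1981·48/4042 = 23.5250
Stratum 2 (2015–2019): n = 2686; a·d/n = 734·208/2686 = 56.8399; b·c/n = 1725·19/2686 = 12.2022
OR_MH = (237.1400 + 56.8399) / (23.5250 + 12.2022) = 293.9799 / 35.7271 = 8.22848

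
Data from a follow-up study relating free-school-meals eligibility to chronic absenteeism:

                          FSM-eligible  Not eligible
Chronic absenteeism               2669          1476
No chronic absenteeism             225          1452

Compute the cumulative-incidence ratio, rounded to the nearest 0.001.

Reading the table with exposure as columns: a = 2669 (FSM-eligible, case), b = 225 (FSM-eligible, non-case), c = 1476 (Not eligible, case), d = 1452.
Risk in exposed = 2669/2894 = 0.92225; risk in unexposed = 1476/2928 = 0.50410.
RR = 0.92225 / 0.50410 = 1.82951
The risk among the exposed is 1.83 times that among the unexposed.

1.830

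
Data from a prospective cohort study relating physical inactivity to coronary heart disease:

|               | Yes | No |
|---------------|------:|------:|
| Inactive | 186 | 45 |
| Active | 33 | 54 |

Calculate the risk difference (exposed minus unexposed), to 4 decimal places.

Cells: a = 186, b = 45, c = 33, d = 54.
Risk in exposed = 186/231 = 0.805195; risk in unexposed = 33/87 = 0.379310.
Risk difference = 0.805195 − 0.379310 = 0.425884

0.4259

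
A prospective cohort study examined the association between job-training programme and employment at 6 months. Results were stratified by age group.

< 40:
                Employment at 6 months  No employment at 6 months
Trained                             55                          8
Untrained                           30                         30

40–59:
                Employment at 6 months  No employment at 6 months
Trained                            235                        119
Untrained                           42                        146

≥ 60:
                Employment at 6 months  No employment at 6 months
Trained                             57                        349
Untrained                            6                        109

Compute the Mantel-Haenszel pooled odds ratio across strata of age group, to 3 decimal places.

5.835

OR_MH = Σ(aᵢdᵢ/nᵢ) / Σ(bᵢcᵢ/nᵢ), where nᵢ is the stratum total.
Stratum 1 (< 40): n = 123; a·d/n = 55·30/123 = 13.4146; b·c/n = 8·30/123 = 1.9512
Stratum 2 (40–59): n = 542; a·d/n = 235·146/542 = 63.3026; b·c/n = 119·42/542 = 9.2214
Stratum 3 (≥ 60): n = 521; a·d/n = 57·109/521 = 11.9251; b·c/n = 349·6/521 = 4.0192
OR_MH = (13.4146 + 63.3026 + 11.9251) / (1.9512 + 9.2214 + 4.0192) = 88.6424 / 15.1918 = 5.83488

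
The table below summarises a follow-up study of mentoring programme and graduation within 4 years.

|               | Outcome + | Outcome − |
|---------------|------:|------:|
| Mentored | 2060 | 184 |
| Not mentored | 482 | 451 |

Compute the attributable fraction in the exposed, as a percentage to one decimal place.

43.7

Cells: a = 2060, b = 184, c = 482, d = 451.
Risk in exposed = 2060/2244 = 0.91800; risk in unexposed = 482/933 = 0.51661.
RR = 0.91800/0.51661 = 1.77697
AR% = (RR − 1)/RR × 100 = (1.77697 − 1)/1.77697 × 100 = 43.7243%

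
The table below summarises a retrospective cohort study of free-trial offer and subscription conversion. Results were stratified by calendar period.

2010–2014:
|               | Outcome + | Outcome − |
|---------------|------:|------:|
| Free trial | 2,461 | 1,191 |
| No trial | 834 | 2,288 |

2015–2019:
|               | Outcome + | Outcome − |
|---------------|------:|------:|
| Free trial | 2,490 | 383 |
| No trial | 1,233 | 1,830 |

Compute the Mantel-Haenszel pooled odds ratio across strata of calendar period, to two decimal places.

7.07

OR_MH = Σ(aᵢdᵢ/nᵢ) / Σ(bᵢcᵢ/nᵢ), where nᵢ is the stratum total.
Stratum 1 (2010–2014): n = 6774; a·d/n = 2461·2288/6774 = 831.2324; b·c/n = 1191·834/6774 = 146.6333
Stratum 2 (2015–2019): n = 5936; a·d/n = 2490·1830/5936 = 767.6381; b·c/n = 383·1233/5936 = 79.5551
OR_MH = (831.2324 + 767.6381) / (146.6333 + 79.5551) = 1598.8705 / 226.1884 = 7.06876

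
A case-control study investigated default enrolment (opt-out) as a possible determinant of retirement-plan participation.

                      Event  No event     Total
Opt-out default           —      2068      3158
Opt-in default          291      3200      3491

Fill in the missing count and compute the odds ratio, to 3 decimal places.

The missing cell is in the exposed row: 3158 − 2068 = 1090.
So a = 1090, b = 2068, c = 291, d = 3200.
OR = (a·d)/(b·c) = (1090 × 3200) / (2068 × 291) = 3488000 / 601788 = 5.79606

5.796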